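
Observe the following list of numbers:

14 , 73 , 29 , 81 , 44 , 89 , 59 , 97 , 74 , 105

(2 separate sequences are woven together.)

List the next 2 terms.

89, 113

Positions 1, 3, 5, … form one subsequence and positions 2, 4, 6, … form another.
Stream A: 14, 29, 44, 59, 74 (arithmetic with common difference +15).
Stream B: 73, 81, 89, 97, 105 (linear: a_n = 65 + 8·n).
The 11th slot belongs to stream A; its 6th term is 89.
The 12th slot belongs to stream B; its 6th term is 113.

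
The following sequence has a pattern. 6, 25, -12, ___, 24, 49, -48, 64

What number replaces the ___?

36

The terms cycle through 2 interleaved subsequences.
Track A is 6, -12, 24, -48, which is multiplying by -2 each time.
Track B is 25, ?, 49, 64, which is the squares 5², 6², 7², ….
Filling track B at index 2 by its rule yields 36.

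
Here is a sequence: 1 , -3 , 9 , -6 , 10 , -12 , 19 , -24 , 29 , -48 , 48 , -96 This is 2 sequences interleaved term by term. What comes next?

77

Positions 1, 3, 5, … form one subsequence and positions 2, 4, 6, … form another.
Track A is 1, 9, 10, 19, 29, 48, which is a Fibonacci-like recurrence a_n = a_{n-1} + a_{n-2}.
Track B is -3, -6, -12, -24, -48, -96, which is geometric with ratio 2.
The 13th slot belongs to track A; its 7th term is 77.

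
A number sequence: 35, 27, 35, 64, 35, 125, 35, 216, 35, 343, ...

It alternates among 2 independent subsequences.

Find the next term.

Taking every 2nd term gives 2 separate tracks.
Track A: 35, 35, 35, 35, 35 (constant 35).
Track B: 27, 64, 125, 216, 343 (consecutive cubes n³ from n = 3).
Position 11 → track A, term 6 = 35.

35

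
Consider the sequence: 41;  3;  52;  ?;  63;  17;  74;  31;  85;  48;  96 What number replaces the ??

14

Odd-indexed and even-indexed terms follow separate rules.
Track A is 41, 52, 63, 74, 85, 96, which is arithmetic, step +11.
Track B is 3, ?, 17, 31, 48, which is a Fibonacci-like recurrence a_n = a_{n-1} + a_{n-2}.
So the missing entry in track B is 14.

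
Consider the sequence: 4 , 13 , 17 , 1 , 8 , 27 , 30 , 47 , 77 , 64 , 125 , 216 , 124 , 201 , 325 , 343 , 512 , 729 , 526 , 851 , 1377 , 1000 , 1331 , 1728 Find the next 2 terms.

Positions follow the repeating pattern AAABBB; grouping by letter gives 2 tracks.
Track A: 4, 13, 17, 30, 47, 77, 124, 201, 325, 526, 851, 1377 (a Fibonacci-like recurrence a_n = a_{n-1} + a_{n-2}).
Track B: 1, 8, 27, 64, 125, 216, 343, 512, 729, 1000, 1331, 1728 (the cubes 1³, 2³, 3³, …).
Term 25 comes from track A (its 13th entry): 2228.
Term 26 comes from track A (its 14th entry): 3605.

2228, 3605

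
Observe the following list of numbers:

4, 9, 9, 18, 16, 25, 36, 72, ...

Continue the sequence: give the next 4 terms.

The slot pattern repeats as AABB (period 4), so there are 2 interleaved tracks.
Track A = 4, 9, 16, 25: the squares 2², 3², 4², ….
Track B = 9, 18, 36, 72: geometric with ratio 2.
Term 9 comes from track A (its 5th entry): 36.
The 10th slot belongs to track A; its 6th term is 49.
The 11th slot belongs to track B; its 5th term is 144.
Position 12 falls in track B as its term 6, giving 288.

36, 49, 144, 288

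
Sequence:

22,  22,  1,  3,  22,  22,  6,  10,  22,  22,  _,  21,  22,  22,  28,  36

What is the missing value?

15

The slot pattern repeats as AABB (period 4), so there are 2 interleaved tracks.
Stream A = 22, 22, 22, 22, 22, 22, 22, 22: always 22.
Stream B = 1, 3, 6, 10, ?, 21, 28, 36: the triangular numbers T_1, T_2, ….
So the missing entry in stream B is 15.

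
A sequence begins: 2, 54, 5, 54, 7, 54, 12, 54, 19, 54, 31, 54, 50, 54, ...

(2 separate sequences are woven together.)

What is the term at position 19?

The terms cycle through 2 interleaved subsequences.
Track A: 2, 5, 7, 12, 19, 31, 50. Fibonacci-style (each term is the sum of the two before it).
Track B: 54, 54, 54, 54, 54, 54, 54. The constant sequence 54.
The 19th slot belongs to track A; its 10th term is 212.

212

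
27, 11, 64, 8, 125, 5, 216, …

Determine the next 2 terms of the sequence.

2, 343

Positions 1, 3, 5, … form one subsequence and positions 2, 4, 6, … form another.
Stream A: 27, 64, 125, 216 (perfect cubes starting at 3³).
Stream B: 11, 8, 5 (linear: a_n = 14 − 3·n).
Position 8 → stream B, term 4 = 2.
Position 9 falls in stream A as its term 5, giving 343.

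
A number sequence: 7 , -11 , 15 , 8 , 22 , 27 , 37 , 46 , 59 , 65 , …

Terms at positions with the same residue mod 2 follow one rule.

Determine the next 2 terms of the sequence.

96, 84

Taking every 2nd term gives 2 separate tracks.
Stream A = 7, 15, 22, 37, 59: a Fibonacci-like recurrence a_n = a_{n-1} + a_{n-2}.
Stream B = -11, 8, 27, 46, 65: arithmetic with common difference +19.
Term 11 comes from stream A (its 6th entry): 96.
Position 12 → stream B, term 6 = 84.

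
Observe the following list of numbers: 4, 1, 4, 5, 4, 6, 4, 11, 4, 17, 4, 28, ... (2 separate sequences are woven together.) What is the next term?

4

Taking every 2nd term gives 2 separate tracks.
Track A = 4, 4, 4, 4, 4, 4: constant 4.
Track B = 1, 5, 6, 11, 17, 28: a Fibonacci-like recurrence a_n = a_{n-1} + a_{n-2}.
Position 13 falls in track A as its term 7, giving 4.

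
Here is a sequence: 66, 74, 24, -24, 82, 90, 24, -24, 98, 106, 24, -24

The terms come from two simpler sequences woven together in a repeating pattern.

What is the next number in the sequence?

Reading positions in blocks of 4 reveals the pattern AABB — 2 tracks woven together.
Subsequence A is 66, 74, 82, 90, 98, 106, which is linear: a_n = 58 + 8·n.
Subsequence B is 24, -24, 24, -24, 24, -24, which is alternating ±24.
The 13th slot belongs to subsequence A; its 7th term is 114.

114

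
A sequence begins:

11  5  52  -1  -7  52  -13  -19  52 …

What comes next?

Positions follow the repeating pattern AAB; grouping by letter gives 2 tracks.
Stream A: 11, 5, -1, -7, -13, -19. Arithmetic with common difference −6.
Stream B: 52, 52, 52. Constant 52.
Position 10 falls in stream A as its term 7, giving -25.

-25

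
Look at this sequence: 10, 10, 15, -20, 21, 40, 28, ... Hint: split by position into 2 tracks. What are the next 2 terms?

The terms cycle through 2 interleaved subsequences.
Stream A: 10, 15, 21, 28 (the triangular numbers T_4, T_5, …).
Stream B: 10, -20, 40 (geometric with ratio -2).
The 8th slot belongs to stream B; its 4th term is -80.
Term 9 comes from stream A (its 5th entry): 36.

-80, 36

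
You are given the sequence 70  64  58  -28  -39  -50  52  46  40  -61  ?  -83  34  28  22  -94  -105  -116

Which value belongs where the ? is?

Reading positions in blocks of 6 reveals the pattern AAABBB — 2 tracks woven together.
Track A is 70, 64, 58, 52, 46, 40, 34, 28, 22, which is linear: a_n = 76 − 6·n.
Track B is -28, -39, -50, -61, ?, -83, -94, -105, -116, which is arithmetic with common difference −11.
The gap is track B's term 5; the rule gives -72.

-72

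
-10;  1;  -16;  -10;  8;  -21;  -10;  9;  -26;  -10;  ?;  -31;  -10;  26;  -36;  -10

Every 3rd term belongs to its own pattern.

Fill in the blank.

17

Split by position mod 3 into 3 tracks.
Subsequence A is -10, -10, -10, -10, -10, -10, which is the constant sequence -10.
Subsequence B is 1, 8, 9, ?, 26, which is each term equals the sum of the previous two.
Subsequence C is -16, -21, -26, -31, -36, which is arithmetic with common difference −5.
Filling subsequence B at index 4 by its rule yields 17.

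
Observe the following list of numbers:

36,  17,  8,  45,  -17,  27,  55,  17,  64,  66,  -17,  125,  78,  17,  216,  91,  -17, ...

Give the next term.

The terms cycle through 3 interleaved subsequences.
Subsequence A: 36, 45, 55, 66, 78, 91 (triangular numbers starting at T_8).
Subsequence B: 17, -17, 17, -17, 17, -17 (oscillating between 17 and -17).
Subsequence C: 8, 27, 64, 125, 216 (consecutive cubes n³ from n = 2).
The 18th slot belongs to subsequence C; its 6th term is 343.

343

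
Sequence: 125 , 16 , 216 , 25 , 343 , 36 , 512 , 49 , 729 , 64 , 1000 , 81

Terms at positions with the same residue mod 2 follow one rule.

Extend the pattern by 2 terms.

1331, 100

Odd-indexed and even-indexed terms follow separate rules.
Track A: 125, 216, 343, 512, 729, 1000 — consecutive cubes n³ from n = 5.
Track B: 16, 25, 36, 49, 64, 81 — the squares 4², 5², 6², ….
Position 13 falls in track A as its term 7, giving 1331.
Position 14 → track B, term 7 = 100.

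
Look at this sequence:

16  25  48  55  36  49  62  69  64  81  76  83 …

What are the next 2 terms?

Reading positions in blocks of 4 reveals the pattern AABB — 2 tracks woven together.
Track A: 16, 25, 36, 49, 64, 81. Consecutive squares n² from n = 4.
Track B: 48, 55, 62, 69, 76, 83. Linear: a_n = 41 + 7·n.
Term 13 comes from track A (its 7th entry): 100.
Term 14 comes from track A (its 8th entry): 121.

100, 121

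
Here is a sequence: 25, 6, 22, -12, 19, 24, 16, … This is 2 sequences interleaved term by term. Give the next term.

-48

Positions 1, 3, 5, … form one subsequence and positions 2, 4, 6, … form another.
Track A: 25, 22, 19, 16 — arithmetic, step −3.
Track B: 6, -12, 24 — multiplying by -2 each time.
The 8th slot belongs to track B; its 4th term is -48.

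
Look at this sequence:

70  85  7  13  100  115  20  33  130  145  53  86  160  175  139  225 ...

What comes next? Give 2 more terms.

190, 205

Positions follow the repeating pattern AABB; grouping by letter gives 2 tracks.
Track A: 70, 85, 100, 115, 130, 145, 160, 175. Arithmetic with common difference +15.
Track B: 7, 13, 20, 33, 53, 86, 139, 225. Each term equals the sum of the previous two.
The 17th slot belongs to track A; its 9th term is 190.
Position 18 falls in track A as its term 10, giving 205.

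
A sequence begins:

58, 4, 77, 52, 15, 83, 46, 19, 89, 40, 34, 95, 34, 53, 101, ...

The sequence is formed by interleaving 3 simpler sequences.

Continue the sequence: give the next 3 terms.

Split by position mod 3 into 3 tracks.
Subsequence A: 58, 52, 46, 40, 34. Subtracting 6 each time.
Subsequence B: 4, 15, 19, 34, 53. Fibonacci-style (each term is the sum of the two before it).
Subsequence C: 77, 83, 89, 95, 101. Linear: a_n = 71 + 6·n.
Term 16 comes from subsequence A (its 6th entry): 28.
Position 17 falls in subsequence B as its term 6, giving 87.
Position 18 falls in subsequence C as its term 6, giving 107.

28, 87, 107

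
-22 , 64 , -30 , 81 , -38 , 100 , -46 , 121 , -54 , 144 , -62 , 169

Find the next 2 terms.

Split by position mod 2 into 2 tracks.
Track A = -22, -30, -38, -46, -54, -62: subtracting 8 each time.
Track B = 64, 81, 100, 121, 144, 169: the squares 8², 9², 10², ….
Term 13 comes from track A (its 7th entry): -70.
Position 14 → track B, term 7 = 196.

-70, 196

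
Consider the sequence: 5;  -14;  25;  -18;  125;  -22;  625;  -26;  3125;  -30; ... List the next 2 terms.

Taking every 2nd term gives 2 separate tracks.
Subsequence A = 5, 25, 125, 625, 3125: geometric, ×5 each step.
Subsequence B = -14, -18, -22, -26, -30: linear: a_n = -10 − 4·n.
Position 11 → subsequence A, term 6 = 15625.
The 12th slot belongs to subsequence B; its 6th term is -34.

15625, -34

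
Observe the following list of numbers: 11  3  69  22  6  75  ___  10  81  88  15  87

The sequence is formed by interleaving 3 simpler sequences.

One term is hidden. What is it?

The terms cycle through 3 interleaved subsequences.
Stream A is 11, 22, ?, 88, which is multiplying by 2 each time.
Stream B is 3, 6, 10, 15, which is the triangular numbers T_2, T_3, ….
Stream C is 69, 75, 81, 87, which is arithmetic with common difference +6.
So the missing entry in stream A is 44.

44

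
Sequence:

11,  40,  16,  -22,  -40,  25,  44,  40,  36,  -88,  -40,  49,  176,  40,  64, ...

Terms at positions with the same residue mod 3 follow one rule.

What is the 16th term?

Split by position mod 3 into 3 tracks.
Track A is 11, -22, 44, -88, 176, which is geometric with ratio -2.
Track B is 40, -40, 40, -40, 40, which is the oscillation 40·(−1)^(n+1).
Track C is 16, 25, 36, 49, 64, which is the squares 4², 5², 6², ….
Term 16 comes from track A (its 6th entry): -352.

-352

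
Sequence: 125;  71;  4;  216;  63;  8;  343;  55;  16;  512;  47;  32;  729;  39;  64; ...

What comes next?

Taking every 3rd term gives 3 separate tracks.
Stream A: 125, 216, 343, 512, 729 — consecutive cubes n³ from n = 5.
Stream B: 71, 63, 55, 47, 39 — arithmetic with common difference −8.
Stream C: 4, 8, 16, 32, 64 — geometric, ×2 each step.
Position 16 falls in stream A as its term 6, giving 1000.

1000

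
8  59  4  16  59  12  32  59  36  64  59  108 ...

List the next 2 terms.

Read the sequence 3 terms at a time; column i is its own pattern.
Track A: 8, 16, 32, 64 — powers of 2.
Track B: 59, 59, 59, 59 — always 59.
Track C: 4, 12, 36, 108 — a geometric progression (common ratio 3).
Term 13 comes from track A (its 5th entry): 128.
Position 14 falls in track B as its term 5, giving 59.

128, 59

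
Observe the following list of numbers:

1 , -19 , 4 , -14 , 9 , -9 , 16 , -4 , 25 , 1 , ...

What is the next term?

Split by position mod 2 into 2 tracks.
Subsequence A: 1, 4, 9, 16, 25. Consecutive squares n² from n = 1.
Subsequence B: -19, -14, -9, -4, 1. Adding 5 each time.
The 11th slot belongs to subsequence A; its 6th term is 36.

36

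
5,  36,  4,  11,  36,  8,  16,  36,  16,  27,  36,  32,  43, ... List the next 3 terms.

36, 64, 70

The terms cycle through 3 interleaved subsequences.
Stream A = 5, 11, 16, 27, 43: a Fibonacci-like recurrence a_n = a_{n-1} + a_{n-2}.
Stream B = 36, 36, 36, 36: constant 36.
Stream C = 4, 8, 16, 32: powers 2^2, 2^3, 2^4, ….
Position 14 falls in stream B as its term 5, giving 36.
The 15th slot belongs to stream C; its 5th term is 64.
Position 16 falls in stream A as its term 6, giving 70.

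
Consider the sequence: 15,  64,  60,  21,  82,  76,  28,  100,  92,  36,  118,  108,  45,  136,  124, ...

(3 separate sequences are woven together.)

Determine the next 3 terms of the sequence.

Taking every 3rd term gives 3 separate tracks.
Track A: 15, 21, 28, 36, 45 (triangular numbers starting at T_5).
Track B: 64, 82, 100, 118, 136 (adding 18 each time).
Track C: 60, 76, 92, 108, 124 (linear: a_n = 44 + 16·n).
Position 16 → track A, term 6 = 55.
The 17th slot belongs to track B; its 6th term is 154.
The 18th slot belongs to track C; its 6th term is 140.

55, 154, 140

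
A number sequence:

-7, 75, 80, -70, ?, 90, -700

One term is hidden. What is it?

Positions follow the repeating pattern ABB; grouping by letter gives 2 tracks.
Track A: -7, -70, -700 — multiplying by 10 each time.
Track B: 75, 80, ?, 90 — arithmetic, step +5.
The gap is track B's term 3; the rule gives 85.

85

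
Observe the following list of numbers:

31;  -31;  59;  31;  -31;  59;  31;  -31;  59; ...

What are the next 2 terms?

The slot pattern repeats as AAB (period 3), so there are 2 interleaved tracks.
Subsequence A: 31, -31, 31, -31, 31, -31. The oscillation 31·(−1)^(n+1).
Subsequence B: 59, 59, 59. The constant sequence 59.
Position 10 falls in subsequence A as its term 7, giving 31.
Position 11 falls in subsequence A as its term 8, giving -31.

31, -31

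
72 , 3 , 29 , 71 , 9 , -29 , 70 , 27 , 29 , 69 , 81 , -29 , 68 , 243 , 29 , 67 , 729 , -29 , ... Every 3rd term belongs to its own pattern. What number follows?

66

Taking every 3rd term gives 3 separate tracks.
Stream A = 72, 71, 70, 69, 68, 67: arithmetic, step −1.
Stream B = 3, 9, 27, 81, 243, 729: successive powers of 3.
Stream C = 29, -29, 29, -29, 29, -29: the oscillation 29·(−1)^(n+1).
Position 19 falls in stream A as its term 7, giving 66.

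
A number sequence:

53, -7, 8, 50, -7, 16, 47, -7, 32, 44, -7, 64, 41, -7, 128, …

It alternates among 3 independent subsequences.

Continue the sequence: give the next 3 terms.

Read the sequence 3 terms at a time; column i is its own pattern.
Subsequence A: 53, 50, 47, 44, 41 (linear: a_n = 56 − 3·n).
Subsequence B: -7, -7, -7, -7, -7 (the constant sequence -7).
Subsequence C: 8, 16, 32, 64, 128 (powers of 2).
Position 16 → subsequence A, term 6 = 38.
Term 17 comes from subsequence B (its 6th entry): -7.
Position 18 falls in subsequence C as its term 6, giving 256.

38, -7, 256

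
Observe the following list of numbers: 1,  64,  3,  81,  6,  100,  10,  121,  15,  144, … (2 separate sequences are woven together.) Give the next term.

21

Split by position mod 2 into 2 tracks.
Subsequence A: 1, 3, 6, 10, 15 — the triangular numbers T_1, T_2, ….
Subsequence B: 64, 81, 100, 121, 144 — perfect squares starting at 8².
The 11th slot belongs to subsequence A; its 6th term is 21.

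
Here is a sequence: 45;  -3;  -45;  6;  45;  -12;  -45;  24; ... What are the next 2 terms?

Odd-indexed and even-indexed terms follow separate rules.
Track A: 45, -45, 45, -45. The oscillation 45·(−1)^(n+1).
Track B: -3, 6, -12, 24. Geometric, ×-2 each step.
Term 9 comes from track A (its 5th entry): 45.
Position 10 → track B, term 5 = -48.

45, -48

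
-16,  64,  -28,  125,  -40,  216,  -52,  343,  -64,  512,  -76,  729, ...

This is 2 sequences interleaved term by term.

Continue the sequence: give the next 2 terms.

Taking every 2nd term gives 2 separate tracks.
Track A = -16, -28, -40, -52, -64, -76: arithmetic, step −12.
Track B = 64, 125, 216, 343, 512, 729: the cubes 4³, 5³, 6³, ….
The 13th slot belongs to track A; its 7th term is -88.
Position 14 → track B, term 7 = 1000.

-88, 1000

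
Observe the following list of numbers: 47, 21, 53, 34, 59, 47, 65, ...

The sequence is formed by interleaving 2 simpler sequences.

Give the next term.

Odd-indexed and even-indexed terms follow separate rules.
Stream A = 47, 53, 59, 65: arithmetic with common difference +6.
Stream B = 21, 34, 47: linear: a_n = 8 + 13·n.
The 8th slot belongs to stream B; its 4th term is 60.

60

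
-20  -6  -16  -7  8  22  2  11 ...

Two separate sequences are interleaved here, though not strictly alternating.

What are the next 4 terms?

Positions follow the repeating pattern AABB; grouping by letter gives 2 tracks.
Track A = -20, -6, 8, 22: linear: a_n = -34 + 14·n.
Track B = -16, -7, 2, 11: adding 9 each time.
Term 9 comes from track A (its 5th entry): 36.
The 10th slot belongs to track A; its 6th term is 50.
Position 11 → track B, term 5 = 20.
Position 12 falls in track B as its term 6, giving 29.

36, 50, 20, 29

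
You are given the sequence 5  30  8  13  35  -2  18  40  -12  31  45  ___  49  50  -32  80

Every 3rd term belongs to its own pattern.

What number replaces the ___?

Split by position mod 3: positions 1, 4, 7, … form one track, and each other residue class forms its own.
Subsequence A is 5, 13, 18, 31, 49, 80, which is each term equals the sum of the previous two.
Subsequence B is 30, 35, 40, 45, 50, which is adding 5 each time.
Subsequence C is 8, -2, -12, ?, -32, which is subtracting 10 each time.
So the missing entry in subsequence C is -22.

-22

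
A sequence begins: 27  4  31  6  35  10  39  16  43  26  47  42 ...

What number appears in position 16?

110

Taking every 2nd term gives 2 separate tracks.
Stream A: 27, 31, 35, 39, 43, 47. Adding 4 each time.
Stream B: 4, 6, 10, 16, 26, 42. A Fibonacci-like recurrence a_n = a_{n-1} + a_{n-2}.
Position 16 falls in stream B as its term 8, giving 110.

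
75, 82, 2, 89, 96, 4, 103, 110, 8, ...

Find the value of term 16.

145

Positions follow the repeating pattern AAB; grouping by letter gives 2 tracks.
Track A is 75, 82, 89, 96, 103, 110, which is linear: a_n = 68 + 7·n.
Track B is 2, 4, 8, which is powers 2^1, 2^2, 2^3, ….
The 16th slot belongs to track A; its 11th term is 145.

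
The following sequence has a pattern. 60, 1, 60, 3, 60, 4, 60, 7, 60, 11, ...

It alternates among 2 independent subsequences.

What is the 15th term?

60

Positions 1, 3, 5, … form one subsequence and positions 2, 4, 6, … form another.
Stream A: 60, 60, 60, 60, 60 — constant 60.
Stream B: 1, 3, 4, 7, 11 — each term equals the sum of the previous two.
Position 15 falls in stream A as its term 8, giving 60.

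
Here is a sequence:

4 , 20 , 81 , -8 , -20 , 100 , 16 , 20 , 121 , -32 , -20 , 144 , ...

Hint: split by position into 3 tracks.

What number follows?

64

Split by position mod 3: positions 1, 4, 7, … form one track, and each other residue class forms its own.
Track A: 4, -8, 16, -32 (geometric, ×-2 each step).
Track B: 20, -20, 20, -20 (alternating ±20).
Track C: 81, 100, 121, 144 (consecutive squares n² from n = 9).
Position 13 → track A, term 5 = 64.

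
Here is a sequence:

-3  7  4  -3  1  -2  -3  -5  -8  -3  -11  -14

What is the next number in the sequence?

-3

Reading positions in blocks of 3 reveals the pattern ABB — 2 tracks woven together.
Subsequence A: -3, -3, -3, -3. The constant sequence -3.
Subsequence B: 7, 4, 1, -2, -5, -8, -11, -14. Subtracting 3 each time.
Term 13 comes from subsequence A (its 5th entry): -3.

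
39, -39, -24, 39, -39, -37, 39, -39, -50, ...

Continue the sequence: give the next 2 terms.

39, -39

Reading positions in blocks of 3 reveals the pattern AAB — 2 tracks woven together.
Track A = 39, -39, 39, -39, 39, -39: oscillating between 39 and -39.
Track B = -24, -37, -50: arithmetic, step −13.
Position 10 → track A, term 7 = 39.
The 11th slot belongs to track A; its 8th term is -39.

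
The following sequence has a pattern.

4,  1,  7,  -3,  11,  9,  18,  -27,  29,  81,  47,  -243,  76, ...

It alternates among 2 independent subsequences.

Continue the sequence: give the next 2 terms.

729, 123

The terms cycle through 2 interleaved subsequences.
Track A is 4, 7, 11, 18, 29, 47, 76, which is Fibonacci-style (each term is the sum of the two before it).
Track B is 1, -3, 9, -27, 81, -243, which is multiplying by -3 each time.
Position 14 → track B, term 7 = 729.
The 15th slot belongs to track A; its 8th term is 123.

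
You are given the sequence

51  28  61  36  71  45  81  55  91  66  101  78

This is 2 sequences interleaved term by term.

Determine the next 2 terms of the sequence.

Odd-indexed and even-indexed terms follow separate rules.
Subsequence A: 51, 61, 71, 81, 91, 101 (linear: a_n = 41 + 10·n).
Subsequence B: 28, 36, 45, 55, 66, 78 (triangular numbers n(n+1)/2 for n = 7, 8, …).
Position 13 → subsequence A, term 7 = 111.
Position 14 falls in subsequence B as its term 7, giving 91.

111, 91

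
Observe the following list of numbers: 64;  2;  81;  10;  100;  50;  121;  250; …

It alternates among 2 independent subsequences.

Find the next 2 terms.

144, 1250

The terms cycle through 2 interleaved subsequences.
Stream A is 64, 81, 100, 121, which is perfect squares starting at 8².
Stream B is 2, 10, 50, 250, which is multiplying by 5 each time.
The 9th slot belongs to stream A; its 5th term is 144.
Position 10 falls in stream B as its term 5, giving 1250.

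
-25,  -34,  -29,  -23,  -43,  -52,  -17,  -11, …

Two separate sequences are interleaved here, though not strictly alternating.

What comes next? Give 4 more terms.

Reading positions in blocks of 4 reveals the pattern AABB — 2 tracks woven together.
Track A is -25, -34, -43, -52, which is arithmetic with common difference −9.
Track B is -29, -23, -17, -11, which is arithmetic, step +6.
Term 9 comes from track A (its 5th entry): -61.
Position 10 → track A, term 6 = -70.
Term 11 comes from track B (its 5th entry): -5.
Position 12 → track B, term 6 = 1.

-61, -70, -5, 1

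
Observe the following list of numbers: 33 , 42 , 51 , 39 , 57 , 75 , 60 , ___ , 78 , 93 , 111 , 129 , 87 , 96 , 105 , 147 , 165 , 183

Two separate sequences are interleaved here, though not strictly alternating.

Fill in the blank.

Reading positions in blocks of 6 reveals the pattern AAABBB — 2 tracks woven together.
Track A: 33, 42, 51, 60, ?, 78, 87, 96, 105 — arithmetic with common difference +9.
Track B: 39, 57, 75, 93, 111, 129, 147, 165, 183 — adding 18 each time.
So the missing entry in track A is 69.

69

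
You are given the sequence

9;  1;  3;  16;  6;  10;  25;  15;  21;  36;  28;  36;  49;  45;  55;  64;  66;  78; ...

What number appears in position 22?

Positions follow the repeating pattern ABB; grouping by letter gives 2 tracks.
Subsequence A: 9, 16, 25, 36, 49, 64 (the squares 3², 4², 5², …).
Subsequence B: 1, 3, 6, 10, 15, 21, 28, 36, 45, 55, 66, 78 (the triangular numbers T_1, T_2, …).
Position 22 falls in subsequence A as its term 8, giving 100.

100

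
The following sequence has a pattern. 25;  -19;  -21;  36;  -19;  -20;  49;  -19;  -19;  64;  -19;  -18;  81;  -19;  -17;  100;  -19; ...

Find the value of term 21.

-15

Split by position mod 3 into 3 tracks.
Stream A is 25, 36, 49, 64, 81, 100, which is perfect squares starting at 5².
Stream B is -19, -19, -19, -19, -19, -19, which is constant -19.
Stream C is -21, -20, -19, -18, -17, which is arithmetic, step +1.
Term 21 comes from stream C (its 7th entry): -15.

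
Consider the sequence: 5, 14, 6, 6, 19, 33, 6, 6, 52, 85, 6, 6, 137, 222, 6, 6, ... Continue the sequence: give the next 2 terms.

The slot pattern repeats as AABB (period 4), so there are 2 interleaved tracks.
Track A: 5, 14, 19, 33, 52, 85, 137, 222 (Fibonacci-style (each term is the sum of the two before it)).
Track B: 6, 6, 6, 6, 6, 6, 6, 6 (the constant sequence 6).
Term 17 comes from track A (its 9th entry): 359.
Term 18 comes from track A (its 10th entry): 581.

359, 581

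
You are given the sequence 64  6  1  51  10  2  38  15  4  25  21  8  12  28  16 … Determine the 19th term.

-14

Split by position mod 3 into 3 tracks.
Subsequence A: 64, 51, 38, 25, 12 (linear: a_n = 77 − 13·n).
Subsequence B: 6, 10, 15, 21, 28 (the triangular numbers T_3, T_4, …).
Subsequence C: 1, 2, 4, 8, 16 (powers 2^0, 2^1, 2^2, …).
Term 19 comes from subsequence A (its 7th entry): -14.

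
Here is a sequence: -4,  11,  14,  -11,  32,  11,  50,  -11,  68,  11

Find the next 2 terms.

Positions 1, 3, 5, … form one subsequence and positions 2, 4, 6, … form another.
Stream A: -4, 14, 32, 50, 68 (arithmetic with common difference +18).
Stream B: 11, -11, 11, -11, 11 (alternating ±11).
Position 11 → stream A, term 6 = 86.
Position 12 falls in stream B as its term 6, giving -11.

86, -11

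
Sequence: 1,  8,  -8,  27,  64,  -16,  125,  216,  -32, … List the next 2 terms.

Reading positions in blocks of 3 reveals the pattern AAB — 2 tracks woven together.
Stream A: 1, 8, 27, 64, 125, 216 — perfect cubes starting at 1³.
Stream B: -8, -16, -32 — a geometric progression (common ratio 2).
Position 10 → stream A, term 7 = 343.
Term 11 comes from stream A (its 8th entry): 512.

343, 512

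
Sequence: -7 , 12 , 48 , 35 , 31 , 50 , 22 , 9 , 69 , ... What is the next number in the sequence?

88

Positions follow the repeating pattern AABB; grouping by letter gives 2 tracks.
Track A = -7, 12, 31, 50, 69: linear: a_n = -26 + 19·n.
Track B = 48, 35, 22, 9: arithmetic, step −13.
Term 10 comes from track A (its 6th entry): 88.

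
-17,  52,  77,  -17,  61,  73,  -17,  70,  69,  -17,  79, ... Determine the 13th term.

-17

Split by position mod 3 into 3 tracks.
Subsequence A: -17, -17, -17, -17 — the constant sequence -17.
Subsequence B: 52, 61, 70, 79 — linear: a_n = 43 + 9·n.
Subsequence C: 77, 73, 69 — arithmetic, step −4.
Term 13 comes from subsequence A (its 5th entry): -17.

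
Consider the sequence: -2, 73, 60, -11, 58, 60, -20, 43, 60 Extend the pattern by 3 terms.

The terms cycle through 3 interleaved subsequences.
Track A = -2, -11, -20: arithmetic, step −9.
Track B = 73, 58, 43: arithmetic, step −15.
Track C = 60, 60, 60: always 60.
Term 10 comes from track A (its 4th entry): -29.
Position 11 → track B, term 4 = 28.
Term 12 comes from track C (its 4th entry): 60.

-29, 28, 60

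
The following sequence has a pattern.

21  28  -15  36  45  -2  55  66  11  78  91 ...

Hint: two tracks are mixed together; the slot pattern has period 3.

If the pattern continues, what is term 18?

Positions follow the repeating pattern AAB; grouping by letter gives 2 tracks.
Stream A: 21, 28, 36, 45, 55, 66, 78, 91 — triangular numbers n(n+1)/2 for n = 6, 7, ….
Stream B: -15, -2, 11 — arithmetic, step +13.
Position 18 falls in stream B as its term 6, giving 50.

50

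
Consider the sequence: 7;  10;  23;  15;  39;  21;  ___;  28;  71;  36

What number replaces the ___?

55

Taking every 2nd term gives 2 separate tracks.
Subsequence A: 7, 23, 39, ?, 71 — linear: a_n = -9 + 16·n.
Subsequence B: 10, 15, 21, 28, 36 — triangular numbers starting at T_4.
The gap is subsequence A's term 4; the rule gives 55.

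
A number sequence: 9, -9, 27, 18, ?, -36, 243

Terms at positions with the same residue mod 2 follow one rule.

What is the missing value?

81

The terms cycle through 2 interleaved subsequences.
Subsequence A: 9, 27, ?, 243 (powers 3^2, 3^3, 3^4, …).
Subsequence B: -9, 18, -36 (geometric, ×-2 each step).
Filling subsequence A at index 3 by its rule yields 81.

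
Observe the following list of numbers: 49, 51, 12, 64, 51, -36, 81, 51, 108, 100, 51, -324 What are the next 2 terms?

121, 51

Taking every 3rd term gives 3 separate tracks.
Track A is 49, 64, 81, 100, which is perfect squares starting at 7².
Track B is 51, 51, 51, 51, which is the constant sequence 51.
Track C is 12, -36, 108, -324, which is geometric with ratio -3.
Term 13 comes from track A (its 5th entry): 121.
Position 14 falls in track B as its term 5, giving 51.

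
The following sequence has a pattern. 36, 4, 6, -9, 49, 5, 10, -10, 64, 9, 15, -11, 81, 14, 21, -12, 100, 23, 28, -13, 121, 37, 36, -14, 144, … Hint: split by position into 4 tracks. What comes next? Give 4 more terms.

60, 45, -15, 169

Split by position mod 4 into 4 tracks.
Track A: 36, 49, 64, 81, 100, 121, 144 — perfect squares starting at 6².
Track B: 4, 5, 9, 14, 23, 37 — Fibonacci-style (each term is the sum of the two before it).
Track C: 6, 10, 15, 21, 28, 36 — triangular numbers starting at T_3.
Track D: -9, -10, -11, -12, -13, -14 — linear: a_n = -8 − n.
The 26th slot belongs to track B; its 7th term is 60.
The 27th slot belongs to track C; its 7th term is 45.
The 28th slot belongs to track D; its 7th term is -15.
The 29th slot belongs to track A; its 8th term is 169.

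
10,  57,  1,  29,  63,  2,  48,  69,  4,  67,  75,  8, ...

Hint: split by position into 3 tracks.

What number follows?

86

Read the sequence 3 terms at a time; column i is its own pattern.
Subsequence A = 10, 29, 48, 67: arithmetic with common difference +19.
Subsequence B = 57, 63, 69, 75: arithmetic, step +6.
Subsequence C = 1, 2, 4, 8: successive powers of 2.
Term 13 comes from subsequence A (its 5th entry): 86.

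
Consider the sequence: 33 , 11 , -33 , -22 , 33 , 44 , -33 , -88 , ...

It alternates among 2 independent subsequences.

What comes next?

The terms cycle through 2 interleaved subsequences.
Stream A is 33, -33, 33, -33, which is the oscillation 33·(−1)^(n+1).
Stream B is 11, -22, 44, -88, which is geometric with ratio -2.
Position 9 falls in stream A as its term 5, giving 33.

33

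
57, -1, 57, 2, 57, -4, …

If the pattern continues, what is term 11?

57

Positions 1, 3, 5, … form one subsequence and positions 2, 4, 6, … form another.
Subsequence A: 57, 57, 57 (always 57).
Subsequence B: -1, 2, -4 (geometric, ×-2 each step).
The 11th slot belongs to subsequence A; its 6th term is 57.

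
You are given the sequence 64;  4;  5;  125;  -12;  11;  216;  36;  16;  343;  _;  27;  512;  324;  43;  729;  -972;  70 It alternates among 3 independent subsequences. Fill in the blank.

-108

The terms cycle through 3 interleaved subsequences.
Subsequence A: 64, 125, 216, 343, 512, 729 (consecutive cubes n³ from n = 4).
Subsequence B: 4, -12, 36, ?, 324, -972 (geometric, ×-3 each step).
Subsequence C: 5, 11, 16, 27, 43, 70 (Fibonacci-style (each term is the sum of the two before it)).
Filling subsequence B at index 4 by its rule yields -108.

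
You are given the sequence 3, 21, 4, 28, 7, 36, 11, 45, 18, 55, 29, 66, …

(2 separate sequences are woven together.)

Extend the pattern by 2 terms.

The terms cycle through 2 interleaved subsequences.
Subsequence A = 3, 4, 7, 11, 18, 29: Fibonacci-style (each term is the sum of the two before it).
Subsequence B = 21, 28, 36, 45, 55, 66: the triangular numbers T_6, T_7, ….
Position 13 → subsequence A, term 7 = 47.
Position 14 falls in subsequence B as its term 7, giving 78.

47, 78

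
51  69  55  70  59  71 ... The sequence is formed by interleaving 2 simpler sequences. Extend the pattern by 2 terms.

Taking every 2nd term gives 2 separate tracks.
Subsequence A: 51, 55, 59 (adding 4 each time).
Subsequence B: 69, 70, 71 (linear: a_n = 68 + n).
The 7th slot belongs to subsequence A; its 4th term is 63.
The 8th slot belongs to subsequence B; its 4th term is 72.

63, 72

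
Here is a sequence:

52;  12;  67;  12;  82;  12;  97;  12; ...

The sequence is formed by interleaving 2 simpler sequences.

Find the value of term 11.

Taking every 2nd term gives 2 separate tracks.
Stream A: 52, 67, 82, 97. Arithmetic with common difference +15.
Stream B: 12, 12, 12, 12. The constant sequence 12.
Position 11 → stream A, term 6 = 127.

127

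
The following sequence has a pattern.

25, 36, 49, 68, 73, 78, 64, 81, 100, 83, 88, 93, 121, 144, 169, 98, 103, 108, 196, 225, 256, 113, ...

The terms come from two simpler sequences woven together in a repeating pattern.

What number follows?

118

Reading positions in blocks of 6 reveals the pattern AAABBB — 2 tracks woven together.
Subsequence A: 25, 36, 49, 64, 81, 100, 121, 144, 169, 196, 225, 256 — consecutive squares n² from n = 5.
Subsequence B: 68, 73, 78, 83, 88, 93, 98, 103, 108, 113 — arithmetic with common difference +5.
Term 23 comes from subsequence B (its 11th entry): 118.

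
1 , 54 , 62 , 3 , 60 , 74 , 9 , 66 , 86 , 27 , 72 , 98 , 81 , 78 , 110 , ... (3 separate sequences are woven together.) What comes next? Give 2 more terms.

243, 84

Split by position mod 3: positions 1, 4, 7, … form one track, and each other residue class forms its own.
Stream A: 1, 3, 9, 27, 81 (powers 3^0, 3^1, 3^2, …).
Stream B: 54, 60, 66, 72, 78 (adding 6 each time).
Stream C: 62, 74, 86, 98, 110 (arithmetic, step +12).
Position 16 → stream A, term 6 = 243.
Position 17 falls in stream B as its term 6, giving 84.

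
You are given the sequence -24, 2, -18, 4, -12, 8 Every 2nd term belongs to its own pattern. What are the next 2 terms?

-6, 16

Taking every 2nd term gives 2 separate tracks.
Track A = -24, -18, -12: arithmetic, step +6.
Track B = 2, 4, 8: successive powers of 2.
Term 7 comes from track A (its 4th entry): -6.
Position 8 falls in track B as its term 4, giving 16.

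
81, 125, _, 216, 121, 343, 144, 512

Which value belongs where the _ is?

Taking every 2nd term gives 2 separate tracks.
Track A: 81, ?, 121, 144 — consecutive squares n² from n = 9.
Track B: 125, 216, 343, 512 — perfect cubes starting at 5³.
So the missing entry in track A is 100.

100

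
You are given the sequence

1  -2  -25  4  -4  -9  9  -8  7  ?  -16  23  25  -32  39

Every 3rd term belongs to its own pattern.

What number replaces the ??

The terms cycle through 3 interleaved subsequences.
Track A = 1, 4, 9, ?, 25: perfect squares starting at 1².
Track B = -2, -4, -8, -16, -32: geometric, ×2 each step.
Track C = -25, -9, 7, 23, 39: linear: a_n = -41 + 16·n.
The gap is track A's term 4; the rule gives 16.

16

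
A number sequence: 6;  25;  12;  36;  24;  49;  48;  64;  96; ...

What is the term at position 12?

Split by position mod 2 into 2 tracks.
Subsequence A: 6, 12, 24, 48, 96 — a geometric progression (common ratio 2).
Subsequence B: 25, 36, 49, 64 — consecutive squares n² from n = 5.
Position 12 falls in subsequence B as its term 6, giving 100.

100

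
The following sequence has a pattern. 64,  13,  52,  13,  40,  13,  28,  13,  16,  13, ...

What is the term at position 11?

The terms cycle through 2 interleaved subsequences.
Subsequence A: 64, 52, 40, 28, 16 — arithmetic, step −12.
Subsequence B: 13, 13, 13, 13, 13 — the constant sequence 13.
Position 11 falls in subsequence A as its term 6, giving 4.

4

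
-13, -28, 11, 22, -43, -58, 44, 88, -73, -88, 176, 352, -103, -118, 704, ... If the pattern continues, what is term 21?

The slot pattern repeats as AABB (period 4), so there are 2 interleaved tracks.
Track A is -13, -28, -43, -58, -73, -88, -103, -118, which is subtracting 15 each time.
Track B is 11, 22, 44, 88, 176, 352, 704, which is a geometric progression (common ratio 2).
Position 21 falls in track A as its term 11, giving -163.

-163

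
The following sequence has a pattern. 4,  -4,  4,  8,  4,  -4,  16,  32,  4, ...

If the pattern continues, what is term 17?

Positions follow the repeating pattern AABB; grouping by letter gives 2 tracks.
Stream A: 4, -4, 4, -4, 4 — the oscillation 4·(−1)^(n+1).
Stream B: 4, 8, 16, 32 — powers 2^2, 2^3, 2^4, ….
Position 17 falls in stream A as its term 9, giving 4.

4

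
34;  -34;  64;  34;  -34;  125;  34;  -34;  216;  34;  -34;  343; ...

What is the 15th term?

The slot pattern repeats as AAB (period 3), so there are 2 interleaved tracks.
Subsequence A is 34, -34, 34, -34, 34, -34, 34, -34, which is oscillating between 34 and -34.
Subsequence B is 64, 125, 216, 343, which is perfect cubes starting at 4³.
The 15th slot belongs to subsequence B; its 5th term is 512.

512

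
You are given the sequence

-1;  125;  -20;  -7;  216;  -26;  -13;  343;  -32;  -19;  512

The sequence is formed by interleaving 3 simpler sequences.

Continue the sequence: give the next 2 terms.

-38, -25

Read the sequence 3 terms at a time; column i is its own pattern.
Subsequence A = -1, -7, -13, -19: arithmetic, step −6.
Subsequence B = 125, 216, 343, 512: consecutive cubes n³ from n = 5.
Subsequence C = -20, -26, -32: arithmetic with common difference −6.
Term 12 comes from subsequence C (its 4th entry): -38.
Position 13 falls in subsequence A as its term 5, giving -25.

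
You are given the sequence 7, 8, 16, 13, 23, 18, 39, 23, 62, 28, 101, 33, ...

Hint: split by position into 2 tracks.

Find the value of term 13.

Taking every 2nd term gives 2 separate tracks.
Subsequence A: 7, 16, 23, 39, 62, 101 — a Fibonacci-like recurrence a_n = a_{n-1} + a_{n-2}.
Subsequence B: 8, 13, 18, 23, 28, 33 — arithmetic with common difference +5.
Position 13 falls in subsequence A as its term 7, giving 163.

163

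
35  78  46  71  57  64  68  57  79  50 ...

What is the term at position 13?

The terms cycle through 2 interleaved subsequences.
Stream A: 35, 46, 57, 68, 79 — arithmetic with common difference +11.
Stream B: 78, 71, 64, 57, 50 — subtracting 7 each time.
The 13th slot belongs to stream A; its 7th term is 101.

101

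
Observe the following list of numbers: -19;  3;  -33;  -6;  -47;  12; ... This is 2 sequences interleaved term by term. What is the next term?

Split by position mod 2 into 2 tracks.
Stream A = -19, -33, -47: arithmetic with common difference −14.
Stream B = 3, -6, 12: geometric, ×-2 each step.
Position 7 falls in stream A as its term 4, giving -61.

-61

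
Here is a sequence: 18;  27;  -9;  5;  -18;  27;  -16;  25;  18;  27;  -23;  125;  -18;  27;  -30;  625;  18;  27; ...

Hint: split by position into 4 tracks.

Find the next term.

Split by position mod 4: positions 1, 5, 9, … form one track, and each other residue class forms its own.
Track A: 18, -18, 18, -18, 18 (oscillating between 18 and -18).
Track B: 27, 27, 27, 27, 27 (always 27).
Track C: -9, -16, -23, -30 (arithmetic, step −7).
Track D: 5, 25, 125, 625 (successive powers of 5).
The 19th slot belongs to track C; its 5th term is -37.

-37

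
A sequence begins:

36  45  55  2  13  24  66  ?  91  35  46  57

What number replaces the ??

Positions follow the repeating pattern AAABBB; grouping by letter gives 2 tracks.
Track A is 36, 45, 55, 66, ?, 91, which is triangular numbers n(n+1)/2 for n = 8, 9, ….
Track B is 2, 13, 24, 35, 46, 57, which is arithmetic, step +11.
So the missing entry in track A is 78.

78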